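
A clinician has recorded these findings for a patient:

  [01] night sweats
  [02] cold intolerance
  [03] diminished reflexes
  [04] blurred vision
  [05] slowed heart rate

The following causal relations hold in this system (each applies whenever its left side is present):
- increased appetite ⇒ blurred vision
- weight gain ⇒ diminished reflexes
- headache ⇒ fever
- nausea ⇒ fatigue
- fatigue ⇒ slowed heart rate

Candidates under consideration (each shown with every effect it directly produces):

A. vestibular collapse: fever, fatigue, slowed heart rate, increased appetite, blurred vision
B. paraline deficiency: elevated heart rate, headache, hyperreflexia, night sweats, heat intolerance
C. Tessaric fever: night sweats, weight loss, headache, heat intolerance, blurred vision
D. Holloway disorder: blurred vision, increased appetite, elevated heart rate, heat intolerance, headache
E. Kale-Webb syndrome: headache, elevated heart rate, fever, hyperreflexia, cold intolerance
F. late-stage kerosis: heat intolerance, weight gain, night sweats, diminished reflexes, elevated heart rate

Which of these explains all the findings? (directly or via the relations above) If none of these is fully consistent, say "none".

none

Checking each candidate against the observations:
(A) vestibular collapse — night sweats -; cold intolerance -; diminished reflexes -; blurred vision +; slowed heart rate +
(B) paraline deficiency — fails on cold intolerance, diminished reflexes, blurred vision, slowed heart rate (predicts heat intolerance, not cold intolerance; predicts hyperreflexia, not diminished reflexes; predicts elevated heart rate, not slowed heart rate)
(C) Tessaric fever — night sweats +; cold intolerance -; diminished reflexes -; blurred vision +; slowed heart rate -
(D) Holloway disorder — fails on night sweats, cold intolerance, diminished reflexes, slowed heart rate (predicts heat intolerance, not cold intolerance; predicts elevated heart rate, not slowed heart rate)
(E) Kale-Webb syndrome — night sweats -; cold intolerance +; diminished reflexes -; blurred vision -; slowed heart rate -
(F) late-stage kerosis — night sweats +; cold intolerance -; diminished reflexes +; blurred vision -; slowed heart rate -
Every candidate fails on at least one observation.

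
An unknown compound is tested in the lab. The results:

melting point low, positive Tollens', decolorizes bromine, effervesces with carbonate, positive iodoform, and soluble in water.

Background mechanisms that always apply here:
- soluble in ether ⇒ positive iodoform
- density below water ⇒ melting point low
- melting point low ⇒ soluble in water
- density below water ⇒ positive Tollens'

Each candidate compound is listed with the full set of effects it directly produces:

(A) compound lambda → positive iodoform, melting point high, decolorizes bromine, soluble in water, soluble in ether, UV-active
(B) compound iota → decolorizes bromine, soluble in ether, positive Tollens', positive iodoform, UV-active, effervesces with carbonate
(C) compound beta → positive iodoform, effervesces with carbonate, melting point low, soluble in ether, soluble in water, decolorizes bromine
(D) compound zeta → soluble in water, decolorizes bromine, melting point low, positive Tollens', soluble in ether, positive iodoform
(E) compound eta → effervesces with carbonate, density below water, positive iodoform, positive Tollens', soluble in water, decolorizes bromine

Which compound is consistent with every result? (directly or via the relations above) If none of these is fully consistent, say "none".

E

Testing each hypothesis:
(A) compound lambda — melting point low NO; positive Tollens' NO; decolorizes bromine yes; effervesces with carbonate NO; positive iodoform yes; soluble in water yes
(B) compound iota — melting point low NO; positive Tollens' yes; decolorizes bromine yes; effervesces with carbonate yes; positive iodoform yes; soluble in water NO
(C) compound beta — does not account for positive Tollens'
(D) compound zeta — does not account for effervesces with carbonate
(E) compound eta — melting point low yes (through density below water → melting point low); positive Tollens' yes; decolorizes bromine yes; effervesces with carbonate yes; positive iodoform yes; soluble in water yes
(E) alone accounts for all the evidence.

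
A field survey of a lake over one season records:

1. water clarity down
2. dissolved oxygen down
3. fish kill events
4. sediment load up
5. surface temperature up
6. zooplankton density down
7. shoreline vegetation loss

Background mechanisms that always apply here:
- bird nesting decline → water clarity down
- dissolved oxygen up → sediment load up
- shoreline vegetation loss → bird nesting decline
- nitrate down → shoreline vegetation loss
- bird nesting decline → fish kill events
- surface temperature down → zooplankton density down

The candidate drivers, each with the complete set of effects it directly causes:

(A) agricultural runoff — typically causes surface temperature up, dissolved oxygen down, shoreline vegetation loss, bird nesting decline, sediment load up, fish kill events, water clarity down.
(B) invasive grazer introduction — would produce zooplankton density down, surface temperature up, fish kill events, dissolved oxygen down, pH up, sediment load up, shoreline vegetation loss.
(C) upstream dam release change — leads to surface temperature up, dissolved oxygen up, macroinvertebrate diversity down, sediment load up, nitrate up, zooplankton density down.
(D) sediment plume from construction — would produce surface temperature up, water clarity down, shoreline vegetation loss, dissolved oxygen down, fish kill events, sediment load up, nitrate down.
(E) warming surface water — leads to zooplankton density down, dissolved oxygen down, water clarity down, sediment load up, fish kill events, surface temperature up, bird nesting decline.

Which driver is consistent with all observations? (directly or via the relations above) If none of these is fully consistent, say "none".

Per-candidate check:
(A) agricultural runoff — water clarity down +; dissolved oxygen down +; fish kill events +; sediment load up +; surface temperature up +; zooplankton density down -; shoreline vegetation loss +
(B) invasive grazer introduction — water clarity down + (by shoreline vegetation loss → bird nesting decline → water clarity down); dissolved oxygen down +; fish kill events +; sediment load up +; surface temperature up +; zooplankton density down +; shoreline vegetation loss +
(C) upstream dam release change — water clarity down -; dissolved oxygen down -; fish kill events -; sediment load up +; surface temperature up +; zooplankton density down +; shoreline vegetation loss -
(D) sediment plume from construction — does not account for zooplankton density down
(E) warming surface water — water clarity down +; dissolved oxygen down +; fish kill events +; sediment load up +; surface temperature up +; zooplankton density down +; shoreline vegetation loss -
(B) alone accounts for all the evidence.

B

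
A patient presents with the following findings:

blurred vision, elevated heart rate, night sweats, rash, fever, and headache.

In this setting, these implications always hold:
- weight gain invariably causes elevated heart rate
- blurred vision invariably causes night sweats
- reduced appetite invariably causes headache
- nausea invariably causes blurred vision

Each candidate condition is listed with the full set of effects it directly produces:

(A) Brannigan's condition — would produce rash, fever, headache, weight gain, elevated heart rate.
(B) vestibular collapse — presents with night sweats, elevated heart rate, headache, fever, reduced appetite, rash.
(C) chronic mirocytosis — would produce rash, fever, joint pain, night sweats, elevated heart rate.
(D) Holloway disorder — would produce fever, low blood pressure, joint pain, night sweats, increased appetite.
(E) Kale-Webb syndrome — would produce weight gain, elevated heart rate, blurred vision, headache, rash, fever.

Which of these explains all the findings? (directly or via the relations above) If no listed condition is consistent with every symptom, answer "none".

E

Testing each hypothesis:
(A) Brannigan's condition — blurred vision -; elevated heart rate +; night sweats -; rash +; fever +; headache +
(B) vestibular collapse — does not account for blurred vision
(C) chronic mirocytosis — does not account for blurred vision, headache
(D) Holloway disorder — does not account for blurred vision, elevated heart rate, rash, headache
(E) Kale-Webb syndrome — accounts for every observation (night sweats by blurred vision → night sweats)
(E) is the only candidate with no mismatches.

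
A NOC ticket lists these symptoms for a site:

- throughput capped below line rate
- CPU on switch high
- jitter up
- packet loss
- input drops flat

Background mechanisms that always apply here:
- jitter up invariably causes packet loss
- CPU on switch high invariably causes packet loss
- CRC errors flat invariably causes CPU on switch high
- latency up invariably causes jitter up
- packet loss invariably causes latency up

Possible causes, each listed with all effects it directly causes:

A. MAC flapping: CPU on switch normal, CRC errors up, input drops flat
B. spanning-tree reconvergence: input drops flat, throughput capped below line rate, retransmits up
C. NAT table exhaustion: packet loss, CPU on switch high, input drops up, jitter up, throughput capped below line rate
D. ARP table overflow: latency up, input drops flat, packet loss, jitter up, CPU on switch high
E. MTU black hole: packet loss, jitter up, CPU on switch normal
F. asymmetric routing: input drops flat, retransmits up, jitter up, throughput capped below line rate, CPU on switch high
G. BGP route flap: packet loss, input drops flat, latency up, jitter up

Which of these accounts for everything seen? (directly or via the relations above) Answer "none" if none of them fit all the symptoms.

F

Checking each candidate against the observations:
(A) MAC flapping — throughput capped below line rate ✗; CPU on switch high ✗; jitter up ✗; packet loss ✗; input drops flat ✓
(B) spanning-tree reconvergence — does not account for CPU on switch high, jitter up, packet loss
(C) NAT table exhaustion — throughput capped below line rate ✓; CPU on switch high ✓; jitter up ✓; packet loss ✓; input drops flat ✗
(D) ARP table overflow — throughput capped below line rate ✗; CPU on switch high ✓; jitter up ✓; packet loss ✓; input drops flat ✓
(E) MTU black hole — throughput capped below line rate ✗; CPU on switch high ✗; jitter up ✓; packet loss ✓; input drops flat ✗
(F) asymmetric routing — accounts for every observation (packet loss through jitter up → packet loss)
(G) BGP route flap — does not account for throughput capped below line rate, CPU on switch high
(F) alone accounts for all the evidence.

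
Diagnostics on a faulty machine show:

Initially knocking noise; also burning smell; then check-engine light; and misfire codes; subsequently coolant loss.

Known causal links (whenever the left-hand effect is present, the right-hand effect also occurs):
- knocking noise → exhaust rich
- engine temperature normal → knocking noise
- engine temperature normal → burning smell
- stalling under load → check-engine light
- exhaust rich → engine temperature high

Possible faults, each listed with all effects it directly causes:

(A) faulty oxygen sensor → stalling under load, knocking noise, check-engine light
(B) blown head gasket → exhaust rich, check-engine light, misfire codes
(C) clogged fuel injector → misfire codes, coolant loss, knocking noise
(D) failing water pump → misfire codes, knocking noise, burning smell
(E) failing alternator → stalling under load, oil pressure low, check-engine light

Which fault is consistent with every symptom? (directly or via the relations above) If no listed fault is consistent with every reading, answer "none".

For each candidate, compare predicted effects to what was observed:
(A) faulty oxygen sensor — knocking noise match; burning smell miss; check-engine light match; misfire codes miss; coolant loss miss
(B) blown head gasket — knocking noise miss; burning smell miss; check-engine light match; misfire codes match; coolant loss miss
(C) clogged fuel injector — does not account for burning smell, check-engine light
(D) failing water pump — knocking noise match; burning smell match; check-engine light miss; misfire codes match; coolant loss miss
(E) failing alternator — knocking noise miss; burning smell miss; check-engine light match; misfire codes miss; coolant loss miss
Every candidate fails on at least one observation.

none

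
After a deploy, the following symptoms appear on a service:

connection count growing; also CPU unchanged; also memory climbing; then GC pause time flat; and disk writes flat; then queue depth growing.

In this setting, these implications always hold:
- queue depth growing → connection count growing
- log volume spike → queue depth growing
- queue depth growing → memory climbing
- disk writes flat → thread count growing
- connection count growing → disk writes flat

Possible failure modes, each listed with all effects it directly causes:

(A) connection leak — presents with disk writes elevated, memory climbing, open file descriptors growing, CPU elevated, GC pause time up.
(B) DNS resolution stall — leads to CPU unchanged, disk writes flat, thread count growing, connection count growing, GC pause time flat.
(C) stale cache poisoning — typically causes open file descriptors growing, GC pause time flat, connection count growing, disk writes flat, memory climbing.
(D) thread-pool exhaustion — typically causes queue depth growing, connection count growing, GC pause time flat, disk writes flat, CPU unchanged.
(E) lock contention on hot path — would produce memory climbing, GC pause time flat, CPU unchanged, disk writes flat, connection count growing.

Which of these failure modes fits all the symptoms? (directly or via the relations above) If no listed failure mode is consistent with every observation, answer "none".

Checking each candidate against the observations:
(A) connection leak — connection count growing -; CPU unchanged -; memory climbing +; GC pause time flat -; disk writes flat -; queue depth growing -
(B) DNS resolution stall — does not account for memory climbing, queue depth growing
(C) stale cache poisoning — does not account for CPU unchanged, queue depth growing
(D) thread-pool exhaustion — connection count growing +; CPU unchanged +; memory climbing + (through queue depth growing → memory climbing); GC pause time flat +; disk writes flat +; queue depth growing +
(E) lock contention on hot path — connection count growing +; CPU unchanged +; memory climbing +; GC pause time flat +; disk writes flat +; queue depth growing -
Only (D) is consistent with every observation.

D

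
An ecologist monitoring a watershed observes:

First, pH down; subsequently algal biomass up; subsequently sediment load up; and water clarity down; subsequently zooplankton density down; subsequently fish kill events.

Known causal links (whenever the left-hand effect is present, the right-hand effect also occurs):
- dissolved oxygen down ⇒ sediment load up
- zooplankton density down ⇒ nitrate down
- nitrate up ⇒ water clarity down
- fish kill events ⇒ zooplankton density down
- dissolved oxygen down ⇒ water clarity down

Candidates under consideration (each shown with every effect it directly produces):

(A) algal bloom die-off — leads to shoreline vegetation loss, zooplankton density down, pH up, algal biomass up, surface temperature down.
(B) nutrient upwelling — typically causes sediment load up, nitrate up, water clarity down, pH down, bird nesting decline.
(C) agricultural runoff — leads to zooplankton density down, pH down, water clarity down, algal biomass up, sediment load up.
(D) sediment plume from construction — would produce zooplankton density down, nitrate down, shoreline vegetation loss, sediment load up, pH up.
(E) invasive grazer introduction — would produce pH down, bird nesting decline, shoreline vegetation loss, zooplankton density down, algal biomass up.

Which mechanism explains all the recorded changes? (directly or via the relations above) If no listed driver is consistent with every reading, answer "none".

Checking each candidate against the observations:
(A) algal bloom die-off — fails on pH down, sediment load up, water clarity down, fish kill events (predicts pH up, not pH down)
(B) nutrient upwelling — does not account for algal biomass up, zooplankton density down, fish kill events
(C) agricultural runoff — pH down +; algal biomass up +; sediment load up +; water clarity down +; zooplankton density down +; fish kill events -
(D) sediment plume from construction — fails on pH down, algal biomass up, water clarity down, fish kill events (predicts pH up, not pH down)
(E) invasive grazer introduction — does not account for sediment load up, water clarity down, fish kill events
Every candidate fails on at least one observation.

none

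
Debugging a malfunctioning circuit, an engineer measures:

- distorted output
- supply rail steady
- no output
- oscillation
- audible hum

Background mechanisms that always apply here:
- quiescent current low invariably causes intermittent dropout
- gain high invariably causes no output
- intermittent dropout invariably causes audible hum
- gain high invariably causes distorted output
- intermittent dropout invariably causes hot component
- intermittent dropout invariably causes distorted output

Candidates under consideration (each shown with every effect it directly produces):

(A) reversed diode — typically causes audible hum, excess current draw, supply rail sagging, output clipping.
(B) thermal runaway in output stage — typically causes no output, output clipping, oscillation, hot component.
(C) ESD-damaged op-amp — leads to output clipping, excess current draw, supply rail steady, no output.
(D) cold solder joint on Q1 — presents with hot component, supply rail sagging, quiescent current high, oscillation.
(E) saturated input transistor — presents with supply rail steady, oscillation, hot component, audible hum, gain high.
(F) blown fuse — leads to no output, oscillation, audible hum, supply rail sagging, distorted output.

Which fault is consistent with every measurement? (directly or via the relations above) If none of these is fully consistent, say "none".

E

Per-candidate check:
(A) reversed diode — distorted output miss; supply rail steady miss; no output miss; oscillation miss; audible hum match
(B) thermal runaway in output stage — does not account for distorted output, supply rail steady, audible hum
(C) ESD-damaged op-amp — does not account for distorted output, oscillation, audible hum
(D) cold solder joint on Q1 — fails on distorted output, supply rail steady, no output, audible hum (predicts supply rail sagging, not supply rail steady)
(E) saturated input transistor — accounts for every observation (distorted output via gain high → distorted output)
(F) blown fuse — distorted output match; supply rail steady miss; no output match; oscillation match; audible hum match
Only (E) is consistent with every observation.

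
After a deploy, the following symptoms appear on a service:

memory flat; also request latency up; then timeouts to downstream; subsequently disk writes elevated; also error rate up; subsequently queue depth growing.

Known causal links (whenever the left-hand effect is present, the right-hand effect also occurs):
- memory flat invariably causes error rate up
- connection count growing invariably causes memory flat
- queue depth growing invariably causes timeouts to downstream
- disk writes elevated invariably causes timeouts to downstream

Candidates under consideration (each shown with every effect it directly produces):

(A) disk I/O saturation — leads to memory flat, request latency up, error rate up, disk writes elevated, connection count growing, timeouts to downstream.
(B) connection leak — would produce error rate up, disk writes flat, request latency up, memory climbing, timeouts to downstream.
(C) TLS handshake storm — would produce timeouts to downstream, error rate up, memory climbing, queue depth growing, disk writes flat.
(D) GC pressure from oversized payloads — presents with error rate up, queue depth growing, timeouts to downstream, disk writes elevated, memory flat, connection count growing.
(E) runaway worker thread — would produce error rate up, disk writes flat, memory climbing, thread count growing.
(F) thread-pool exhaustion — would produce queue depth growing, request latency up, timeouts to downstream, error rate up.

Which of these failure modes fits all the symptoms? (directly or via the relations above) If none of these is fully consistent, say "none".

none

For each candidate, compare predicted effects to what was observed:
(A) disk I/O saturation — does not account for queue depth growing
(B) connection leak — memory flat -; request latency up +; timeouts to downstream +; disk writes elevated -; error rate up +; queue depth growing -
(C) TLS handshake storm — memory flat -; request latency up -; timeouts to downstream +; disk writes elevated -; error rate up +; queue depth growing +
(D) GC pressure from oversized payloads — does not account for request latency up
(E) runaway worker thread — fails on memory flat, request latency up, timeouts to downstream, disk writes elevated, queue depth growing (predicts memory climbing, not memory flat; predicts disk writes flat, not disk writes elevated)
(F) thread-pool exhaustion — memory flat -; request latency up +; timeouts to downstream +; disk writes elevated -; error rate up +; queue depth growing +
Every candidate fails on at least one observation.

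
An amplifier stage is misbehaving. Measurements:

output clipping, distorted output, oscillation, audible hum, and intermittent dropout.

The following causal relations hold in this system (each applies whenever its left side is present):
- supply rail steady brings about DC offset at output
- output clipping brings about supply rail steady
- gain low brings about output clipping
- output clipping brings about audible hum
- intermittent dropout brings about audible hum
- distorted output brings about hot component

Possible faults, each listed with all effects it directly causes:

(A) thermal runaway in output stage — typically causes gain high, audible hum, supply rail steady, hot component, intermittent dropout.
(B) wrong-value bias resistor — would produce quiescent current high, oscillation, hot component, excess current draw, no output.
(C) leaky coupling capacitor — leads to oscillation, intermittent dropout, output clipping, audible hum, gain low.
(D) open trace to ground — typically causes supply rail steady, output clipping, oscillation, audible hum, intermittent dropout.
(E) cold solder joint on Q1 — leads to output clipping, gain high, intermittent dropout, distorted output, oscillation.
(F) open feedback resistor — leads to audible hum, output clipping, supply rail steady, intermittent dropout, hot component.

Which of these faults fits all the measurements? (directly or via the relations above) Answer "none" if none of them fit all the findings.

E

Per-candidate check:
(A) thermal runaway in output stage — output clipping -; distorted output -; oscillation -; audible hum +; intermittent dropout +
(B) wrong-value bias resistor — does not account for output clipping, distorted output, audible hum, intermittent dropout
(C) leaky coupling capacitor — does not account for distorted output
(D) open trace to ground — output clipping +; distorted output -; oscillation +; audible hum +; intermittent dropout +
(E) cold solder joint on Q1 — accounts for every observation (audible hum through intermittent dropout → audible hum)
(F) open feedback resistor — does not account for distorted output, oscillation
(E) alone accounts for all the evidence.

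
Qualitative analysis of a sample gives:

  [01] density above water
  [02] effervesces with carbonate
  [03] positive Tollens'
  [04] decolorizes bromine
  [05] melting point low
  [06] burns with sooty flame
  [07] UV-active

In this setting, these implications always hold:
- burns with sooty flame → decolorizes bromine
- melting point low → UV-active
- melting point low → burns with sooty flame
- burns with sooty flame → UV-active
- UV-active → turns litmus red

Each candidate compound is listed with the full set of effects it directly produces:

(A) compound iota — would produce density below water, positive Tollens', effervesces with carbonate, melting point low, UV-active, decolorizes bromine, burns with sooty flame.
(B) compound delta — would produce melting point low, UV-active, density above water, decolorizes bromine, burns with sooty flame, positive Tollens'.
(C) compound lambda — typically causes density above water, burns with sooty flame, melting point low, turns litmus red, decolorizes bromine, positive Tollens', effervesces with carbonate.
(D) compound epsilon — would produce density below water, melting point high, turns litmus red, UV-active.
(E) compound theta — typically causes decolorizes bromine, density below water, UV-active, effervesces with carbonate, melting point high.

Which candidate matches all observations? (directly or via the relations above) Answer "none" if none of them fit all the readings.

Per-candidate check:
(A) compound iota — density above water miss; effervesces with carbonate match; positive Tollens' match; decolorizes bromine match; melting point low match; burns with sooty flame match; UV-active match
(B) compound delta — density above water match; effervesces with carbonate miss; positive Tollens' match; decolorizes bromine match; melting point low match; burns with sooty flame match; UV-active match
(C) compound lambda — accounts for every observation (UV-active via melting point low → UV-active)
(D) compound epsilon — fails on density above water, effervesces with carbonate, positive Tollens', decolorizes bromine, melting point low, burns with sooty flame (predicts density below water, not density above water; predicts melting point high, not melting point low)
(E) compound theta — density above water miss; effervesces with carbonate match; positive Tollens' miss; decolorizes bromine match; melting point low miss; burns with sooty flame miss; UV-active match
(C) is the only candidate with no mismatches.

C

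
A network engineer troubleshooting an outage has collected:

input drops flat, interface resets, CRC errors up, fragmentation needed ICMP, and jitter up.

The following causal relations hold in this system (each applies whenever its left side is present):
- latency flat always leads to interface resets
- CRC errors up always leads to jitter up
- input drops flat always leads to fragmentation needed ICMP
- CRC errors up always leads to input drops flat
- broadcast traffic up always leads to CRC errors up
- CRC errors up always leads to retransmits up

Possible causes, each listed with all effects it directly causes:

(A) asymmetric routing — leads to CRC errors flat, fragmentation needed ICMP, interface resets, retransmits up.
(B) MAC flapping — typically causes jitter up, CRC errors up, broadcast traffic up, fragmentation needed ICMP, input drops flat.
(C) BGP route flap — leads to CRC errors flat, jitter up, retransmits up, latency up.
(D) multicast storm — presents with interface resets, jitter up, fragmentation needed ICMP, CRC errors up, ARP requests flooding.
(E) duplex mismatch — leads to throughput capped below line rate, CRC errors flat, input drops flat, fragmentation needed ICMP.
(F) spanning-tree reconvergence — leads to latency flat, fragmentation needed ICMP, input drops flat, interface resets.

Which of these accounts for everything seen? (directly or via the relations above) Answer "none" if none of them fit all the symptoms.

D

Testing each hypothesis:
(A) asymmetric routing — input drops flat ✗; interface resets ✓; CRC errors up ✗; fragmentation needed ICMP ✓; jitter up ✗
(B) MAC flapping — does not account for interface resets
(C) BGP route flap — input drops flat ✗; interface resets ✗; CRC errors up ✗; fragmentation needed ICMP ✗; jitter up ✓
(D) multicast storm — input drops flat ✓ (through CRC errors up → input drops flat); interface resets ✓; CRC errors up ✓; fragmentation needed ICMP ✓; jitter up ✓
(E) duplex mismatch — fails on interface resets, CRC errors up, jitter up (predicts CRC errors flat, not CRC errors up)
(F) spanning-tree reconvergence — does not account for CRC errors up, jitter up
(D) is the only candidate with no mismatches.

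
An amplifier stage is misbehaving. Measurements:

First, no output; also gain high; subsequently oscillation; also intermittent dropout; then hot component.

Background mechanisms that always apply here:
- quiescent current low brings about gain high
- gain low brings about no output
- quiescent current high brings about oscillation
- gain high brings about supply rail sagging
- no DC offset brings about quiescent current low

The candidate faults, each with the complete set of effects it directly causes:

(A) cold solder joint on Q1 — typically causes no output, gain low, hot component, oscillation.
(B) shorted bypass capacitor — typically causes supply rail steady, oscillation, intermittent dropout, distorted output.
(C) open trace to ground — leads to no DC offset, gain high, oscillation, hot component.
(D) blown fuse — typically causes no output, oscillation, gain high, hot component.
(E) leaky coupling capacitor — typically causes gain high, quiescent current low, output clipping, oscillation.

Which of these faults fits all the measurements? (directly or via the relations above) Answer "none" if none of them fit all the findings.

Testing each hypothesis:
(A) cold solder joint on Q1 — no output yes; gain high NO; oscillation yes; intermittent dropout NO; hot component yes
(B) shorted bypass capacitor — no output NO; gain high NO; oscillation yes; intermittent dropout yes; hot component NO
(C) open trace to ground — does not account for no output, intermittent dropout
(D) blown fuse — does not account for intermittent dropout
(E) leaky coupling capacitor — does not account for no output, intermittent dropout, hot component
No candidate is consistent with all observations.

none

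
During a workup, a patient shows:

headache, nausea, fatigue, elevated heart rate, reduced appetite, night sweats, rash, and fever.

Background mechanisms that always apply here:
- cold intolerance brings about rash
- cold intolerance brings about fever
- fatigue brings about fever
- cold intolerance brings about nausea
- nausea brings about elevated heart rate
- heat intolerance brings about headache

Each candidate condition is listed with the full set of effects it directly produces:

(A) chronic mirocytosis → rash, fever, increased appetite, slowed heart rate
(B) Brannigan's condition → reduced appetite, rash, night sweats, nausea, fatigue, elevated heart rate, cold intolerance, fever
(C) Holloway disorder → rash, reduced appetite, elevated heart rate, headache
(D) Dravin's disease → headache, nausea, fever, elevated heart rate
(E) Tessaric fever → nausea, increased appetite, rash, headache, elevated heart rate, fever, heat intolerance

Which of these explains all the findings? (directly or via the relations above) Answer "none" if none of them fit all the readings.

Checking each candidate against the observations:
(A) chronic mirocytosis — headache -; nausea -; fatigue -; elevated heart rate -; reduced appetite -; night sweats -; rash +; fever +
(B) Brannigan's condition — headache -; nausea +; fatigue +; elevated heart rate +; reduced appetite +; night sweats +; rash +; fever +
(C) Holloway disorder — headache +; nausea -; fatigue -; elevated heart rate +; reduced appetite +; night sweats -; rash +; fever -
(D) Dravin's disease — headache +; nausea +; fatigue -; elevated heart rate +; reduced appetite -; night sweats -; rash -; fever +
(E) Tessaric fever — fails on fatigue, reduced appetite, night sweats (predicts increased appetite, not reduced appetite)
None of the listed candidates fits everything.

none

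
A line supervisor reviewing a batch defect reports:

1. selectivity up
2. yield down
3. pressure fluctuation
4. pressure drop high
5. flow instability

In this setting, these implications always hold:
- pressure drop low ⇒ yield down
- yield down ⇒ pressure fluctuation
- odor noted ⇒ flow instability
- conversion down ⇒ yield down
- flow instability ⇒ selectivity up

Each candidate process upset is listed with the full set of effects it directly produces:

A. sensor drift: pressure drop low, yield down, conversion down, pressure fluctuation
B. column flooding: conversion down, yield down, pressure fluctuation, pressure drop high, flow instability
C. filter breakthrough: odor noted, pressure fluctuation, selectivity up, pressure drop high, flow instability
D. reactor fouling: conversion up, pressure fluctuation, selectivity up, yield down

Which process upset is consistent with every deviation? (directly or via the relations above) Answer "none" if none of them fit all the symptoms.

Checking each candidate against the observations:
(A) sensor drift — selectivity up ✗; yield down ✓; pressure fluctuation ✓; pressure drop high ✗; flow instability ✗
(B) column flooding — selectivity up ✓ (through flow instability → selectivity up); yield down ✓; pressure fluctuation ✓; pressure drop high ✓; flow instability ✓
(C) filter breakthrough — selectivity up ✓; yield down ✗; pressure fluctuation ✓; pressure drop high ✓; flow instability ✓
(D) reactor fouling — does not account for pressure drop high, flow instability
(B) alone accounts for all the evidence.

B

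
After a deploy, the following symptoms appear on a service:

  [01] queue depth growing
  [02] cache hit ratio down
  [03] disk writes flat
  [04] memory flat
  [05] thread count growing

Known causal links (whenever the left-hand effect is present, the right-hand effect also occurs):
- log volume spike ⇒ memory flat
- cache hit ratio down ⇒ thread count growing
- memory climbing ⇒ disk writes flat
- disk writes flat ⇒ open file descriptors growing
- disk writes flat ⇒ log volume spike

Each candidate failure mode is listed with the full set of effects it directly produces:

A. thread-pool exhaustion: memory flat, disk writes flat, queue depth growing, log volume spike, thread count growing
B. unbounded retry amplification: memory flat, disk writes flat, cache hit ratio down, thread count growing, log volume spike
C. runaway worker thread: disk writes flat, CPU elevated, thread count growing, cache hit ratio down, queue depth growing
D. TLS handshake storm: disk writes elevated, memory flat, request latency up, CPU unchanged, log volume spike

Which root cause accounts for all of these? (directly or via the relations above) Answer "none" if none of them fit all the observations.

Checking each candidate against the observations:
(A) thread-pool exhaustion — queue depth growing yes; cache hit ratio down NO; disk writes flat yes; memory flat yes; thread count growing yes
(B) unbounded retry amplification — queue depth growing NO; cache hit ratio down yes; disk writes flat yes; memory flat yes; thread count growing yes
(C) runaway worker thread — accounts for every observation (memory flat through disk writes flat → log volume spike → memory flat)
(D) TLS handshake storm — queue depth growing NO; cache hit ratio down NO; disk writes flat NO; memory flat yes; thread count growing NO
(C) is the only candidate with no mismatches.

C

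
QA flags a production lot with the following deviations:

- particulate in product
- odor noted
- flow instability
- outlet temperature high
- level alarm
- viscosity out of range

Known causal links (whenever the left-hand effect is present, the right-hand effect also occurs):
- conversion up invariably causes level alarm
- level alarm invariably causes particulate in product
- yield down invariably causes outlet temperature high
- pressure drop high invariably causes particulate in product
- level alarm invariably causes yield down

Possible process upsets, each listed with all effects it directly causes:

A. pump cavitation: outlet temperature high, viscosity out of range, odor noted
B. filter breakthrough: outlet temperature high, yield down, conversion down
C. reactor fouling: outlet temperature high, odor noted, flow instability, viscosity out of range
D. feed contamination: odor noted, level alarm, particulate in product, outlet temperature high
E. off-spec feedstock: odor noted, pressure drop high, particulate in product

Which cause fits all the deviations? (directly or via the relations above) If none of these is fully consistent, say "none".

Per-candidate check:
(A) pump cavitation — particulate in product ✗; odor noted ✓; flow instability ✗; outlet temperature high ✓; level alarm ✗; viscosity out of range ✓
(B) filter breakthrough — particulate in product ✗; odor noted ✗; flow instability ✗; outlet temperature high ✓; level alarm ✗; viscosity out of range ✗
(C) reactor fouling — particulate in product ✗; odor noted ✓; flow instability ✓; outlet temperature high ✓; level alarm ✗; viscosity out of range ✓
(D) feed contamination — particulate in product ✓; odor noted ✓; flow instability ✗; outlet temperature high ✓; level alarm ✓; viscosity out of range ✗
(E) off-spec feedstock — particulate in product ✓; odor noted ✓; flow instability ✗; outlet temperature high ✗; level alarm ✗; viscosity out of range ✗
Every candidate fails on at least one observation.

none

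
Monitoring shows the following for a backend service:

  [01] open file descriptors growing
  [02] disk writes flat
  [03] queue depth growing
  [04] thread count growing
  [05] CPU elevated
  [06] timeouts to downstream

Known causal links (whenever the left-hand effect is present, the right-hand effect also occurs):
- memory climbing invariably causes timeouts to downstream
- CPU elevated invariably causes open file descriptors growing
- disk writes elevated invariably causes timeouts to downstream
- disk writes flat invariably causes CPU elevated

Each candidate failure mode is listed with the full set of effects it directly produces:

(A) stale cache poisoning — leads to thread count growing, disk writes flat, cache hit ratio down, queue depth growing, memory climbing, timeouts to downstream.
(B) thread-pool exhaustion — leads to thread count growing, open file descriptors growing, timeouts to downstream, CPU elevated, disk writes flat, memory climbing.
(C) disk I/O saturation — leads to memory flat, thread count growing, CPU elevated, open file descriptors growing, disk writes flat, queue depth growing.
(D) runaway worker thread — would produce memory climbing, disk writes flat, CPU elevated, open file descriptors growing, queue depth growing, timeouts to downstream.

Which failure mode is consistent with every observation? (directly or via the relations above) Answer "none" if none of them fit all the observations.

A

Checking each candidate against the observations:
(A) stale cache poisoning — accounts for every observation (open file descriptors growing by disk writes flat → CPU elevated → open file descriptors growing)
(B) thread-pool exhaustion — open file descriptors growing +; disk writes flat +; queue depth growing -; thread count growing +; CPU elevated +; timeouts to downstream +
(C) disk I/O saturation — does not account for timeouts to downstream
(D) runaway worker thread — open file descriptors growing +; disk writes flat +; queue depth growing +; thread count growing -; CPU elevated +; timeouts to downstream +
(A) is the only candidate with no mismatches.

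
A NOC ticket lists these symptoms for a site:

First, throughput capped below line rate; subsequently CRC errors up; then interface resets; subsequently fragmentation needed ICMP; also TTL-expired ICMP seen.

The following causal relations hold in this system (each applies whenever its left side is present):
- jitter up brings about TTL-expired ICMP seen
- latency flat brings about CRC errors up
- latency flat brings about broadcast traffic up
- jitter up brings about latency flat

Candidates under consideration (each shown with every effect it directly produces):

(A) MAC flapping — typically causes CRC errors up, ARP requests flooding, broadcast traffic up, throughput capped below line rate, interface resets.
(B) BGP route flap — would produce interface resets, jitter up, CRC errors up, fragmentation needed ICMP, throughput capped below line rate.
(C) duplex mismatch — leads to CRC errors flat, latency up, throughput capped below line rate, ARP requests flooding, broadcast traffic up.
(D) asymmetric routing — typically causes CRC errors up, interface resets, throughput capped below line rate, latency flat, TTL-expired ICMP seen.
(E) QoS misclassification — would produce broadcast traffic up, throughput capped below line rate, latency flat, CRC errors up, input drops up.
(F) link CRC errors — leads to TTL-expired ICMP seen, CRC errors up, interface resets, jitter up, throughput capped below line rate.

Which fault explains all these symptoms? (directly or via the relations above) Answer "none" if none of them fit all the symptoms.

Checking each candidate against the observations:
(A) MAC flapping — does not account for fragmentation needed ICMP, TTL-expired ICMP seen
(B) BGP route flap — accounts for every observation (TTL-expired ICMP seen via jitter up → TTL-expired ICMP seen)
(C) duplex mismatch — throughput capped below line rate match; CRC errors up miss; interface resets miss; fragmentation needed ICMP miss; TTL-expired ICMP seen miss
(D) asymmetric routing — does not account for fragmentation needed ICMP
(E) QoS misclassification — does not account for interface resets, fragmentation needed ICMP, TTL-expired ICMP seen
(F) link CRC errors — does not account for fragmentation needed ICMP
(B) alone accounts for all the evidence.

B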